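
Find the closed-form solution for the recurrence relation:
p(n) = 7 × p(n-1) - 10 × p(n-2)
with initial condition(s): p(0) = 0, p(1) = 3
Recurrence: p(n) = 7 × p(n-1) - 10 × p(n-2), initial: p(0) = 0, p(1) = 3.
Characteristic equation: r² - 7r + 10 = 0, which factors as (r - 5)(r - 2) = 0, so r = 5, 2. General solution p(n) = A·5ⁿ + B·2ⁿ. From p(0) = 0: A + B = 0. From p(1) = 3: 5A + 2B = 3. Solving gives A = 1, B = -1.

p(n) = 5ⁿ - 2ⁿ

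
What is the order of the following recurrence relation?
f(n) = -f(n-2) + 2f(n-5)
The order is the largest lag k for which f(n-k) appears. Here the deepest term is f(n-5), so the order is 5.

Order 5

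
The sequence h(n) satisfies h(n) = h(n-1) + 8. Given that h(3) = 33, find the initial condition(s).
h(3) = h(0) + 3·8, so h(0) = 33 - 24 = 9.

h(0) = 9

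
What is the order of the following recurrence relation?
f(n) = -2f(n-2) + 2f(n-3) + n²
The order is the largest lag k for which f(n-k) appears. Here the deepest term is f(n-3) (the n² term is non-homogeneous and does not affect the order), so the order is 3.

Order 3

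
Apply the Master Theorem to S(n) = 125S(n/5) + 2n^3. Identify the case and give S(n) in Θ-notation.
Master Theorem template: S(n) = a·S(n/b) + f(n).
Here: a=125, b=5, f(n)=2n^3
Compute log_b(a) = log_5(125) = 3.
f(n) = 2n^3 = Θ(n^3). Case 2: S(n) = Θ(n^3 log n).

Case 2: S(n) = Θ(n^3 log n)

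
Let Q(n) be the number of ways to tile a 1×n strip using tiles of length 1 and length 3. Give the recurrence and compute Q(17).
Condition on the last tile: it has length 1 (leaving a 1×(n-1) strip) or length 3 (leaving a 1×(n-3) strip), so Q(n) = Q(n-1) + Q(n-3) (order-3 linear recurrence).
For 0 ≤ i < 3 only unit tiles fit, so Q(i) = 1.
Iterating the recurrence: Q(3) = 2, Q(4) = 3, Q(5) = 4, Q(6) = 6, Q(7) = 9, Q(8) = 13, Q(9) = 19, Q(10) = 28, Q(11) = 41, Q(12) = 60, Q(13) = 88, Q(14) = 129, Q(15) = 189, Q(16) = 277, Q(17) = 406.

Q(n) = Q(n-1) + Q(n-3), with Q(i) = 1 for 0 ≤ i < 3; Q(17) = 406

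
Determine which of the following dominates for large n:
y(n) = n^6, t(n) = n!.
Comparing growth rates:
Growth-rate hierarchy: log n ≺ any polynomial ≺ any exponential cⁿ (c>1) ≺ n! ≺ nⁿ.
factorial dominates polynomial degree 6 asymptotically.

t(n) grows faster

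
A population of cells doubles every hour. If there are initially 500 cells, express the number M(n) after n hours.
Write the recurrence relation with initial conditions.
Each hour multiplies the count by 2, so the count after n hours depends only on the count after n-1 hours: M(n) = 2 × M(n-1). The starting count gives M(0) = 500.
Unrolling n times gives the closed form M(n) = 500 × 2ⁿ.

M(n) = 2 × M(n-1), M(0) = 500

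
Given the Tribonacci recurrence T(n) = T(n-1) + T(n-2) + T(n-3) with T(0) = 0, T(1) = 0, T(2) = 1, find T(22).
Computing the sequence terms:
0, 0, 1, 1, 2, 4, 7, 13, 24, 44, 81, 149, 274, 504, 927, 1705, 3136, 5768, 10609, 19513, 35890, 66012, 121415

121415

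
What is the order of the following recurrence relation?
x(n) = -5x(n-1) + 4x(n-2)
The order is the largest lag k for which x(n-k) appears. Here the deepest term is x(n-2), so the order is 2.

Order 2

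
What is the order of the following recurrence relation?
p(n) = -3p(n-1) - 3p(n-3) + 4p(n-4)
The order is the largest lag k for which p(n-k) appears. Here the deepest term is p(n-4), so the order is 4.

Order 4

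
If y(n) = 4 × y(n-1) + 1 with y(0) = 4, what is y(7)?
Computing step by step:
y(0) = 4
y(1) = 4 × 4 + 1 = 17
y(2) = 4 × 17 + 1 = 69
y(3) = 4 × 69 + 1 = 277
y(4) = 4 × 277 + 1 = 1109
y(5) = 4 × 1109 + 1 = 4437
y(6) = 4 × 4437 + 1 = 17749
y(7) = 4 × 17749 + 1 = 70997

70997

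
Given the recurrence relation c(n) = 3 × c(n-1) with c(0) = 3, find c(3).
Computing step by step:
c(0) = 3
c(1) = 3 × 3 = 9
c(2) = 3 × 9 = 27
c(3) = 3 × 27 = 81

81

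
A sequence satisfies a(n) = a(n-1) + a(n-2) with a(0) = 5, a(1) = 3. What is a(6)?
Computing the sequence terms:
5, 3, 8, 11, 19, 30, 49

49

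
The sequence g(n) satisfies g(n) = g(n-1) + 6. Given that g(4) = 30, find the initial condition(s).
g(4) = g(0) + 4·6, so g(0) = 30 - 24 = 6.

g(0) = 6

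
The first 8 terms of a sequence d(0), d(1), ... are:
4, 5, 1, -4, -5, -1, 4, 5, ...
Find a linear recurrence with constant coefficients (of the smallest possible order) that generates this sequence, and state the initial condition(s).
Look for the lowest-order linear relation among consecutive terms.
Observation: d(n) - 1·d(n-1) - (-1)·d(n-2) = 0 holds for the shown terms, and no order-1 relation d(n) = α·d(n-1) + β fits.
Check at n=3: 1·1 + (-1)·5 = -4. ✓

d(n) = d(n-1) - d(n-2), d(0) = 4, d(1) = 5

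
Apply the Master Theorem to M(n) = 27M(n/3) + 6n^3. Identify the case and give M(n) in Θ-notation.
Master Theorem template: M(n) = a·M(n/b) + f(n).
Here: a=27, b=3, f(n)=6n^3
Compute log_b(a) = log_3(27) = 3.
f(n) = 6n^3 = Θ(n^3). Case 2: M(n) = Θ(n^3 log n).

Case 2: M(n) = Θ(n^3 log n)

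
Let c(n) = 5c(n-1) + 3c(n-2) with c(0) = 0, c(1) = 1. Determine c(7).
Computing the sequence terms:
0, 1, 5, 28, 155, 859, 4760, 26377

26377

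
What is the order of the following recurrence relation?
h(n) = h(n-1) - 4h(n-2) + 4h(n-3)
The order is the largest lag k for which h(n-k) appears. Here the deepest term is h(n-3), so the order is 3.

Order 3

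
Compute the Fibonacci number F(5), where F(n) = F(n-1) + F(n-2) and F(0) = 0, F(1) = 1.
Computing the sequence terms:
0, 1, 1, 2, 3, 5

5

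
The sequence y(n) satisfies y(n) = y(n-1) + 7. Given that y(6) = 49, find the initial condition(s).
y(6) = y(0) + 6·7, so y(0) = 49 - 42 = 7.

y(0) = 7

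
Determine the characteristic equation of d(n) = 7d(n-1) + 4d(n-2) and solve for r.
Substitute d(n) = rⁿ and divide through by rⁿ⁻²: r² - 7r - 4 = 0
Discriminant: 7² + 4·4 = 65, not a perfect square, so by the quadratic formula r = (7 ± √65)/2.
General solution: d(n) = A·r₁ⁿ + B·r₂ⁿ where r₁,r₂ = (7 ± √65)/2

Characteristic: r² - 7r - 4 = 0, Roots: r = (7 ± √65)/2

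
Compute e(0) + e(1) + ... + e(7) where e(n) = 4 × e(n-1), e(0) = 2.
Computing the sequence terms: 2, 8, 32, 128, 512, 2048, 8192, 32768
Adding these values together:

43690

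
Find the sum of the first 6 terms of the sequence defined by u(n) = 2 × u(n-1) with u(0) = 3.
Computing the sequence terms: 3, 6, 12, 24, 48, 96
Adding these values together:

189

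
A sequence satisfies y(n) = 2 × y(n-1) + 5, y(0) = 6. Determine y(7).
Computing step by step:
y(0) = 6
y(1) = 2 × 6 + 5 = 17
y(2) = 2 × 17 + 5 = 39
y(3) = 2 × 39 + 5 = 83
y(4) = 2 × 83 + 5 = 171
y(5) = 2 × 171 + 5 = 347
y(6) = 2 × 347 + 5 = 699
y(7) = 2 × 699 + 5 = 1403

1403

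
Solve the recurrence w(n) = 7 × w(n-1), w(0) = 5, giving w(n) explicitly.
Recurrence: w(n) = 7 × w(n-1), initial: w(0) = 5.
Each term is 7 times the previous, so this is geometric with ratio 7. After n steps: w(n) = w(0)·7ⁿ = 5·7ⁿ.

w(n) = 5·7ⁿ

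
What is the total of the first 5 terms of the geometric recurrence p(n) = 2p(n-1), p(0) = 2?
Computing the sequence terms: 2, 4, 8, 16, 32
Adding these values together:

62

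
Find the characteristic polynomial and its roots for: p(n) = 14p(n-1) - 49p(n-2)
Substitute p(n) = rⁿ and divide through by rⁿ⁻²: r² - 14r + 49 = 0
Factor: (r - 7)² = 0, so r = 7 (double root).
General solution: p(n) = (A + Bn)·7ⁿ

Characteristic: r² - 14r + 49 = 0, Roots: r = 7 (double root)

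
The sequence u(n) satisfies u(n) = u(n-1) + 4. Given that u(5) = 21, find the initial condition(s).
u(5) = u(0) + 5·4, so u(0) = 21 - 20 = 1.

u(0) = 1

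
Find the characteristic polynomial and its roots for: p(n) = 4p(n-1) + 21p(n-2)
Substitute p(n) = rⁿ and divide through by rⁿ⁻²: r² - 4r - 21 = 0
Factor: (r + 3)(r - 7) = 0, so r = -3, 7.
General solution: p(n) = A·(-3)ⁿ + B·7ⁿ

Characteristic: r² - 4r - 21 = 0, Roots: r = -3, 7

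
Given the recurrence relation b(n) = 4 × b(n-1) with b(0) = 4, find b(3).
Computing step by step:
b(0) = 4
b(1) = 4 × 4 = 16
b(2) = 4 × 16 = 64
b(3) = 4 × 64 = 256

256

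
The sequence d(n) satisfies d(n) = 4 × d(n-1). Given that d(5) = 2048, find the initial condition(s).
In general d(n) = 4ⁿ · d(0). At n = 5: d(0) = d(5) / 4^5 = 2048 / 1024 = 2.

d(0) = 2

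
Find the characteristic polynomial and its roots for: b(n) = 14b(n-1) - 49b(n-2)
Substitute b(n) = rⁿ and divide through by rⁿ⁻²: r² - 14r + 49 = 0
Factor: (r - 7)² = 0, so r = 7 (double root).
General solution: b(n) = (A + Bn)·7ⁿ

Characteristic: r² - 14r + 49 = 0, Roots: r = 7 (double root)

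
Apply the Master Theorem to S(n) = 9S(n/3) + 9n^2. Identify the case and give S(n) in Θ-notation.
Master Theorem template: S(n) = a·S(n/b) + f(n).
Here: a=9, b=3, f(n)=9n^2
Compute log_b(a) = log_3(9) = 2.
f(n) = 9n^2 = Θ(n^2). Case 2: S(n) = Θ(n^2 log n).

Case 2: S(n) = Θ(n^2 log n)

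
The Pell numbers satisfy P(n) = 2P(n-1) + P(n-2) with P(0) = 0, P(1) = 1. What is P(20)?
Computing the sequence terms:
0, 1, 2, 5, 12, 29, 70, 169, 408, 985, 2378, 5741, 13860, 33461, 80782, 195025, 470832, 1136689, 2744210, 6625109, 15994428

15994428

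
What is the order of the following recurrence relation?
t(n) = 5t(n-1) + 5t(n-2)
The order is the largest lag k for which t(n-k) appears. Here the deepest term is t(n-2), so the order is 2.

Order 2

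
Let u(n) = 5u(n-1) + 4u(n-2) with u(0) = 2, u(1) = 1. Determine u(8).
Computing the sequence terms:
2, 1, 13, 69, 397, 2261, 12893, 73509, 419117

419117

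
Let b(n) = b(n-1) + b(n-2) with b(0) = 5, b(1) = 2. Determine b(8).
Computing the sequence terms:
5, 2, 7, 9, 16, 25, 41, 66, 107

107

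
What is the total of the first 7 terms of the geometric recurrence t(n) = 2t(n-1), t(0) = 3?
Computing the sequence terms: 3, 6, 12, 24, 48, 96, 192
Adding these values together:

381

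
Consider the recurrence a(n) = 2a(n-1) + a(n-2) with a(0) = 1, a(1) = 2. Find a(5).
Computing the sequence terms:
1, 2, 5, 12, 29, 70

70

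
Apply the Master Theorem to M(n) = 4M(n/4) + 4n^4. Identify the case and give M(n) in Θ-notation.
Master Theorem template: M(n) = a·M(n/b) + f(n).
Here: a=4, b=4, f(n)=4n^4
Compute log_b(a) = log_4(4) = 1.
f(n) = 4n^4 = Ω(n^(1+ε)) with ε = 3, and the regularity condition holds (a·f(n/b) = (a/b^4)·f(n) with a/b^4 = 4^-3 < 1). Case 3: M(n) = Θ(f(n)) = Θ(n^4).

Case 3: M(n) = Θ(n^4)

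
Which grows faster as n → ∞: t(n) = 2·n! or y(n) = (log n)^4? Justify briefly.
Comparing growth rates:
Growth-rate hierarchy: log n ≺ any polynomial ≺ any exponential cⁿ (c>1) ≺ n! ≺ nⁿ.
factorial dominates polylogarithmic (log n)^4 asymptotically.

t(n) grows faster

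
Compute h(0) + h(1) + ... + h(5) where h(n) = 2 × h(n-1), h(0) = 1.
Computing the sequence terms: 1, 2, 4, 8, 16, 32
Adding these values together:

63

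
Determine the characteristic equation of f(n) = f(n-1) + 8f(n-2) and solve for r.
Substitute f(n) = rⁿ and divide through by rⁿ⁻²: r² - r - 8 = 0
Discriminant: 1² + 4·8 = 33, not a perfect square, so by the quadratic formula r = (1 ± √33)/2.
General solution: f(n) = A·r₁ⁿ + B·r₂ⁿ where r₁,r₂ = (1 ± √33)/2

Characteristic: r² - r - 8 = 0, Roots: r = (1 ± √33)/2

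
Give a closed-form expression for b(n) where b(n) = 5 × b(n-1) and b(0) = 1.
Recurrence: b(n) = 5 × b(n-1), initial: b(0) = 1.
Each term is 5 times the previous, so this is geometric with ratio 5. After n steps: b(n) = b(0)·5ⁿ = 5ⁿ.

b(n) = 5ⁿ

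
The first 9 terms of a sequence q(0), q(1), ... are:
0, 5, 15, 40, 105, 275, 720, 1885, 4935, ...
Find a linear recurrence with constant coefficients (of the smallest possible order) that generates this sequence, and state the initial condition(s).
Look for the lowest-order linear relation among consecutive terms.
Observation: q(n) - 3·q(n-1) - (-1)·q(n-2) = 0 holds for the shown terms, and no order-1 relation q(n) = α·q(n-1) + β fits.
Check at n=3: 3·15 + (-1)·5 = 40. ✓

q(n) = 3q(n-1) - q(n-2), q(0) = 0, q(1) = 5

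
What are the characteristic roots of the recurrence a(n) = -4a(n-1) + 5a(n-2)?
Substitute a(n) = rⁿ and divide through by rⁿ⁻²: r² + 4r - 5 = 0
Factor: (r - 1)(r + 5) = 0, so r = 1, -5.
General solution: a(n) = A·1ⁿ + B·(-5)ⁿ

Characteristic: r² + 4r - 5 = 0, Roots: r = 1, -5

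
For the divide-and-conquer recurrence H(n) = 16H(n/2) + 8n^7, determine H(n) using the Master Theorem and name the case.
Master Theorem template: H(n) = a·H(n/b) + f(n).
Here: a=16, b=2, f(n)=8n^7
Compute log_b(a) = log_2(16) = 4.
f(n) = 8n^7 = Ω(n^(4+ε)) with ε = 3, and the regularity condition holds (a·f(n/b) = (a/b^7)·f(n) with a/b^7 = 2^-3 < 1). Case 3: H(n) = Θ(f(n)) = Θ(n^7).

Case 3: H(n) = Θ(n^7)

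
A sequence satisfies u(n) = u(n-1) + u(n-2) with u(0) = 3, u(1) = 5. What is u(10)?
Computing the sequence terms:
3, 5, 8, 13, 21, 34, 55, 89, 144, 233, 377

377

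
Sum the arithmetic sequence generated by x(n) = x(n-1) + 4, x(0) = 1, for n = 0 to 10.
Computing the sequence terms: 1, 5, 9, 13, 17, 21, 25, 29, 33, 37, 41
Adding these values together:

231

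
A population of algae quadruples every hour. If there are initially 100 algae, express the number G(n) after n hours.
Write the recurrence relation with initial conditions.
Each hour multiplies the count by 4, so the count after n hours depends only on the count after n-1 hours: G(n) = 4 × G(n-1). The starting count gives G(0) = 100.
Unrolling n times gives the closed form G(n) = 100 × 4ⁿ.

G(n) = 4 × G(n-1), G(0) = 100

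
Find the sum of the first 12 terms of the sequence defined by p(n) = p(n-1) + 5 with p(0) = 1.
Computing the sequence terms: 1, 6, 11, 16, 21, 26, 31, 36, 41, 46, 51, 56
Adding these values together:

342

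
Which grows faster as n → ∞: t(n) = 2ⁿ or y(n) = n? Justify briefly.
Comparing growth rates:
Growth-rate hierarchy: log n ≺ any polynomial ≺ any exponential cⁿ (c>1) ≺ n! ≺ nⁿ.
exponential base 2 dominates polynomial degree 1 asymptotically.

t(n) grows faster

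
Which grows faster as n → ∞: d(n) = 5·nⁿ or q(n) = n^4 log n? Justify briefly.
Comparing growth rates:
Growth-rate hierarchy: log n ≺ any polynomial ≺ any exponential cⁿ (c>1) ≺ n! ≺ nⁿ.
super-exponential nⁿ dominates polynomial degree 4 (with log factor) asymptotically.

d(n) grows faster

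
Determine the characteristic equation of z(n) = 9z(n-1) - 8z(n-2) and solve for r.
Substitute z(n) = rⁿ and divide through by rⁿ⁻²: r² - 9r + 8 = 0
Factor: (r - 1)(r - 8) = 0, so r = 1, 8.
General solution: z(n) = A·1ⁿ + B·8ⁿ

Characteristic: r² - 9r + 8 = 0, Roots: r = 1, 8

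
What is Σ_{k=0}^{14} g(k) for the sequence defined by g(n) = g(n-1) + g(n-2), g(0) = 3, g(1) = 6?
Computing the sequence terms: 3, 6, 9, 15, 24, 39, 63, 102, 165, 267, 432, 699, 1131, 1830, 2961
Adding these values together:

7746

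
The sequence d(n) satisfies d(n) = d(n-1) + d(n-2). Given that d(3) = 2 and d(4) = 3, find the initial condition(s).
Work backwards using d(k) = d(k+2) - d(k+1):
d(2) = d(4) - d(3) = 3 - 2 = 1
d(1) = d(3) - d(2) = 2 - 1 = 1
d(0) = d(2) - d(1) = 1 - 1 = 0

d(0) = 0, d(1) = 1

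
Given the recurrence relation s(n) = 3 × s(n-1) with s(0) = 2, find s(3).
Computing step by step:
s(0) = 2
s(1) = 3 × 2 = 6
s(2) = 3 × 6 = 18
s(3) = 3 × 18 = 54

54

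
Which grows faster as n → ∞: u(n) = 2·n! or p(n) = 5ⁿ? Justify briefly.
Comparing growth rates:
Growth-rate hierarchy: log n ≺ any polynomial ≺ any exponential cⁿ (c>1) ≺ n! ≺ nⁿ.
factorial dominates exponential base 5 asymptotically.

u(n) grows faster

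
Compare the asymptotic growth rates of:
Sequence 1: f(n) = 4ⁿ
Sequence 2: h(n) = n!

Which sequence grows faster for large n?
Comparing growth rates:
Growth-rate hierarchy: log n ≺ any polynomial ≺ any exponential cⁿ (c>1) ≺ n! ≺ nⁿ.
factorial dominates exponential base 4 asymptotically.

h(n) grows faster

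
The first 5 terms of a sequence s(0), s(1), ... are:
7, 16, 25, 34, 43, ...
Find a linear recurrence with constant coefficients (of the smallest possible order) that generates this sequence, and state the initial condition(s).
Look for the lowest-order linear relation among consecutive terms.
Observation: consecutive differences are constant (= 9).
Check at n=2: 1·16 + 9 = 25. ✓

s(n) = s(n-1) + 9, s(0) = 7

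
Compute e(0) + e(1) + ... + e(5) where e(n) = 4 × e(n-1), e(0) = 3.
Computing the sequence terms: 3, 12, 48, 192, 768, 3072
Adding these values together:

4095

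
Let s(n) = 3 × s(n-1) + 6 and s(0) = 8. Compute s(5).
Computing step by step:
s(0) = 8
s(1) = 3 × 8 + 6 = 30
s(2) = 3 × 30 + 6 = 96
s(3) = 3 × 96 + 6 = 294
s(4) = 3 × 294 + 6 = 888
s(5) = 3 × 888 + 6 = 2670

2670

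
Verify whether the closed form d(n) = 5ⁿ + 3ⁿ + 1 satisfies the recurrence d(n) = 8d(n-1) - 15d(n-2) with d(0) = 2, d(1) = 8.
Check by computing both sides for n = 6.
From the recurrence with d(0) = 2, d(1) = 8:
  d(0) = 2, d(1) = 8, d(2) = 34, d(3) = 152, d(4) = 706, d(5) = 3368, d(6) = 16354
  so the recurrence gives d(6) = 16354.
From the proposed closed form d(n) = 5ⁿ + 3ⁿ + 1:
  d(6) = 16355.
The recurrence gives 16354 but the closed form gives 16355, so the closed form does not satisfy the recurrence.

No, the closed form is incorrect.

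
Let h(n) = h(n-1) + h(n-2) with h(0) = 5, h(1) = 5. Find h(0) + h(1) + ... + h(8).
Computing the sequence terms: 5, 5, 10, 15, 25, 40, 65, 105, 170
Adding these values together:

440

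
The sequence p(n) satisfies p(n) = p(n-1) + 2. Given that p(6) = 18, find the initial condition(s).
p(6) = p(0) + 6·2, so p(0) = 18 - 12 = 6.

p(0) = 6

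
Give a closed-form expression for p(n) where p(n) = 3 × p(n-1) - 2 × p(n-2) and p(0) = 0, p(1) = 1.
Recurrence: p(n) = 3 × p(n-1) - 2 × p(n-2), initial: p(0) = 0, p(1) = 1.
Characteristic equation: r² - 3r + 2 = 0, which factors as (r - 2)(r - 1) = 0, so r = 2, 1. General solution p(n) = A·2ⁿ + B·1ⁿ. From p(0) = 0: A + B = 0. From p(1) = 1: 2A + 1B = 1. Solving gives A = 1, B = -1.

p(n) = 2ⁿ - 1ⁿ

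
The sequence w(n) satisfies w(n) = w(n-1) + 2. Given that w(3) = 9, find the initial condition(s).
w(3) = w(0) + 3·2, so w(0) = 9 - 6 = 3.

w(0) = 3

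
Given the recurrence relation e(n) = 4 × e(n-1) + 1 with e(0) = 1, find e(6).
Computing step by step:
e(0) = 1
e(1) = 4 × 1 + 1 = 5
e(2) = 4 × 5 + 1 = 21
e(3) = 4 × 21 + 1 = 85
e(4) = 4 × 85 + 1 = 341
e(5) = 4 × 341 + 1 = 1365
e(6) = 4 × 1365 + 1 = 5461

5461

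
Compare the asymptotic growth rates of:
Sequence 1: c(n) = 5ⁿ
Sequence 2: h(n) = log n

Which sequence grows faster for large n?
Comparing growth rates:
Growth-rate hierarchy: log n ≺ any polynomial ≺ any exponential cⁿ (c>1) ≺ n! ≺ nⁿ.
exponential base 5 dominates logarithmic asymptotically.

c(n) grows faster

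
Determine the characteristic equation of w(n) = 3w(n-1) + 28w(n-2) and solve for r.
Substitute w(n) = rⁿ and divide through by rⁿ⁻²: r² - 3r - 28 = 0
Factor: (r - 7)(r + 4) = 0, so r = 7, -4.
General solution: w(n) = A·7ⁿ + B·(-4)ⁿ

Characteristic: r² - 3r - 28 = 0, Roots: r = 7, -4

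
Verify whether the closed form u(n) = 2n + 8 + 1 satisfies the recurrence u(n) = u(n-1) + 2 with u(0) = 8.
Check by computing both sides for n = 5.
From the recurrence with u(0) = 8:
  u(0) = 8, u(1) = 10, u(2) = 12, u(3) = 14, u(4) = 16, u(5) = 18
  so the recurrence gives u(5) = 18.
From the proposed closed form u(n) = 2n + 8 + 1:
  u(5) = 19.
The recurrence gives 18 but the closed form gives 19, so the closed form does not satisfy the recurrence.

No, the closed form is incorrect.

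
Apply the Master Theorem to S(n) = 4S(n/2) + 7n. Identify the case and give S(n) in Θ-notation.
Master Theorem template: S(n) = a·S(n/b) + f(n).
Here: a=4, b=2, f(n)=7n
Compute log_b(a) = log_2(4) = 2.
f(n) = 7n = O(n^(2-ε)) with ε = 1. Case 1: S(n) = Θ(n^log_b(a)) = Θ(n^2).

Case 1: S(n) = Θ(n^2)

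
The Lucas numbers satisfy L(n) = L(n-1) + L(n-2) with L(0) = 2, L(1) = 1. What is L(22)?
Computing the sequence terms:
2, 1, 3, 4, 7, 11, 18, 29, 47, 76, 123, 199, 322, 521, 843, 1364, 2207, 3571, 5778, 9349, 15127, 24476, 39603

39603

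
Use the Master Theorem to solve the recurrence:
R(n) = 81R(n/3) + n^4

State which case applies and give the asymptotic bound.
Master Theorem template: R(n) = a·R(n/b) + f(n).
Here: a=81, b=3, f(n)=n^4
Compute log_b(a) = log_3(81) = 4.
f(n) = n^4 = Θ(n^4). Case 2: R(n) = Θ(n^4 log n).

Case 2: R(n) = Θ(n^4 log n)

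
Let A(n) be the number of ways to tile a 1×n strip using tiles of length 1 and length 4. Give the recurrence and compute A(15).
Condition on the last tile: it has length 1 (leaving a 1×(n-1) strip) or length 4 (leaving a 1×(n-4) strip), so A(n) = A(n-1) + A(n-4) (order-4 linear recurrence).
For 0 ≤ i < 4 only unit tiles fit, so A(i) = 1.
Iterating the recurrence: A(4) = 2, A(5) = 3, A(6) = 4, A(7) = 5, A(8) = 7, A(9) = 10, A(10) = 14, A(11) = 19, A(12) = 26, A(13) = 36, A(14) = 50, A(15) = 69.

A(n) = A(n-1) + A(n-4), with A(i) = 1 for 0 ≤ i < 4; A(15) = 69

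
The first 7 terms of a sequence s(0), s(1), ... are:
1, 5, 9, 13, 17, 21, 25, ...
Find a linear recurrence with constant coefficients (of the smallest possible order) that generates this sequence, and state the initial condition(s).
Look for the lowest-order linear relation among consecutive terms.
Observation: consecutive differences are constant (= 4).
Check at n=2: 1·5 + 4 = 9. ✓

s(n) = s(n-1) + 4, s(0) = 1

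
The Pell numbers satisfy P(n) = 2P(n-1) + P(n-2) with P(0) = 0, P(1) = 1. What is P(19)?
Computing the sequence terms:
0, 1, 2, 5, 12, 29, 70, 169, 408, 985, 2378, 5741, 13860, 33461, 80782, 195025, 470832, 1136689, 2744210, 6625109

6625109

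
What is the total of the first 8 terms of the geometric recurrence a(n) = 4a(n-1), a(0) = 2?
Computing the sequence terms: 2, 8, 32, 128, 512, 2048, 8192, 32768
Adding these values together:

43690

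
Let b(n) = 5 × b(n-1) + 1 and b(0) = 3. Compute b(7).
Computing step by step:
b(0) = 3
b(1) = 5 × 3 + 1 = 16
b(2) = 5 × 16 + 1 = 81
b(3) = 5 × 81 + 1 = 406
b(4) = 5 × 406 + 1 = 2031
b(5) = 5 × 2031 + 1 = 10156
b(6) = 5 × 10156 + 1 = 50781
b(7) = 5 × 50781 + 1 = 253906

253906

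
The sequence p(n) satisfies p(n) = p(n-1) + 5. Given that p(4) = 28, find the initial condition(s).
p(4) = p(0) + 4·5, so p(0) = 28 - 20 = 8.

p(0) = 8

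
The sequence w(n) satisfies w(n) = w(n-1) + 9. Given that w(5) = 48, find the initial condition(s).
w(5) = w(0) + 5·9, so w(0) = 48 - 45 = 3.

w(0) = 3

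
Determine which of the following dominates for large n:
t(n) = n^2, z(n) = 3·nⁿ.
Comparing growth rates:
Growth-rate hierarchy: log n ≺ any polynomial ≺ any exponential cⁿ (c>1) ≺ n! ≺ nⁿ.
super-exponential nⁿ dominates polynomial degree 2 asymptotically.

z(n) grows faster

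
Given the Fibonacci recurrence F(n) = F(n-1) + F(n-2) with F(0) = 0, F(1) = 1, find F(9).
Computing the sequence terms:
0, 1, 1, 2, 3, 5, 8, 13, 21, 34

34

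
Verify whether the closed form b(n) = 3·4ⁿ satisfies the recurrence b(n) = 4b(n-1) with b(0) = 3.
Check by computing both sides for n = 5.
From the recurrence with b(0) = 3:
  b(0) = 3, b(1) = 12, b(2) = 48, b(3) = 192, b(4) = 768, b(5) = 3072
  so the recurrence gives b(5) = 3072.
From the proposed closed form b(n) = 3·4ⁿ:
  b(5) = 3072.
Both sides give 3072 at n = 5, and the initial condition(s) match, so the closed form is consistent.

Yes, the closed form is correct.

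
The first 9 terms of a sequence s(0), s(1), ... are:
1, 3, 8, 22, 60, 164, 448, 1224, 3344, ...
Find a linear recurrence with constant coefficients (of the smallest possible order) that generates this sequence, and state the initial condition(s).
Look for the lowest-order linear relation among consecutive terms.
Observation: s(n) - 2·s(n-1) - (2)·s(n-2) = 0 holds for the shown terms, and no order-1 relation s(n) = α·s(n-1) + β fits.
Check at n=3: 2·8 + (2)·3 = 22. ✓

s(n) = 2s(n-1) + 2s(n-2), s(0) = 1, s(1) = 3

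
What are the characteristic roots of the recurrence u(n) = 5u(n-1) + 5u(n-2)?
Substitute u(n) = rⁿ and divide through by rⁿ⁻²: r² - 5r - 5 = 0
Discriminant: 5² + 4·5 = 45, not a perfect square, so by the quadratic formula r = (5 ± √45)/2.
General solution: u(n) = A·r₁ⁿ + B·r₂ⁿ where r₁,r₂ = (5 ± √45)/2

Characteristic: r² - 5r - 5 = 0, Roots: r = (5 ± √45)/2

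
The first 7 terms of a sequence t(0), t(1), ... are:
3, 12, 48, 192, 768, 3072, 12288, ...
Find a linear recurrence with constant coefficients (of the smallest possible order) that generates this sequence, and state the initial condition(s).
Look for the lowest-order linear relation among consecutive terms.
Observation: each term is 4× the previous.
Check at n=2: 4·12 = 48. ✓

t(n) = 4 × t(n-1), t(0) = 3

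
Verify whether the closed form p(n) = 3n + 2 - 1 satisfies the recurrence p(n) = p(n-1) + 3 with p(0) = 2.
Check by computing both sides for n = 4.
From the recurrence with p(0) = 2:
  p(0) = 2, p(1) = 5, p(2) = 8, p(3) = 11, p(4) = 14
  so the recurrence gives p(4) = 14.
From the proposed closed form p(n) = 3n + 2 - 1:
  p(4) = 13.
The recurrence gives 14 but the closed form gives 13, so the closed form does not satisfy the recurrence.

No, the closed form is incorrect.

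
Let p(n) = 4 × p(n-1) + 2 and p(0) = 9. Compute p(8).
Computing step by step:
p(0) = 9
p(1) = 4 × 9 + 2 = 38
p(2) = 4 × 38 + 2 = 154
p(3) = 4 × 154 + 2 = 618
p(4) = 4 × 618 + 2 = 2474
p(5) = 4 × 2474 + 2 = 9898
p(6) = 4 × 9898 + 2 = 39594
p(7) = 4 × 39594 + 2 = 158378
p(8) = 4 × 158378 + 2 = 633514

633514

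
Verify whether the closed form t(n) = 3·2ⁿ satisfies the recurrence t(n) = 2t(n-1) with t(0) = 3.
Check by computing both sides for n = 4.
From the recurrence with t(0) = 3:
  t(0) = 3, t(1) = 6, t(2) = 12, t(3) = 24, t(4) = 48
  so the recurrence gives t(4) = 48.
From the proposed closed form t(n) = 3·2ⁿ:
  t(4) = 48.
Both sides give 48 at n = 4, and the initial condition(s) match, so the closed form is consistent.

Yes, the closed form is correct.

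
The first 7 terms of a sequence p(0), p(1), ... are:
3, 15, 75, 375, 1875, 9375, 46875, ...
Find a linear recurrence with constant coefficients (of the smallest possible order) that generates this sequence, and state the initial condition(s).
Look for the lowest-order linear relation among consecutive terms.
Observation: each term is 5× the previous.
Check at n=2: 5·15 = 75. ✓

p(n) = 5 × p(n-1), p(0) = 3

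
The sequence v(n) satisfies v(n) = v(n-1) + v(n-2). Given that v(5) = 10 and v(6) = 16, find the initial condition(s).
Work backwards using v(k) = v(k+2) - v(k+1):
v(4) = v(6) - v(5) = 16 - 10 = 6
v(3) = v(5) - v(4) = 10 - 6 = 4
v(2) = v(4) - v(3) = 6 - 4 = 2
v(1) = v(3) - v(2) = 4 - 2 = 2
v(0) = v(2) - v(1) = 2 - 2 = 0

v(0) = 0, v(1) = 2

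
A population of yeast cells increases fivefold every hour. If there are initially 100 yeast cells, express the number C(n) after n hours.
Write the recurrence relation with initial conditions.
Each hour multiplies the count by 5, so the count after n hours depends only on the count after n-1 hours: C(n) = 5 × C(n-1). The starting count gives C(0) = 100.
Unrolling n times gives the closed form C(n) = 100 × 5ⁿ.

C(n) = 5 × C(n-1), C(0) = 100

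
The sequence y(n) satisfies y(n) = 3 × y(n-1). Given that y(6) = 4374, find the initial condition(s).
In general y(n) = 3ⁿ · y(0). At n = 6: y(0) = y(6) / 3^6 = 4374 / 729 = 6.

y(0) = 6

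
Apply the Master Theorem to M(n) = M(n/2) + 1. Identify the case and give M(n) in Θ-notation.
Master Theorem template: M(n) = a·M(n/b) + f(n).
Here: a=1, b=2, f(n)=1
Compute log_b(a) = log_2(1) = 0.
f(n) = 1 = Θ(1). Case 2: M(n) = Θ(log n).

Case 2: M(n) = Θ(log n)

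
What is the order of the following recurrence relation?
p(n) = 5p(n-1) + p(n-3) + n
The order is the largest lag k for which p(n-k) appears. Here the deepest term is p(n-3) (the n term is non-homogeneous and does not affect the order), so the order is 3.

Order 3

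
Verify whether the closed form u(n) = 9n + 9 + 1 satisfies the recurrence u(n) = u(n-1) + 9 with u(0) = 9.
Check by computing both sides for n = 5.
From the recurrence with u(0) = 9:
  u(0) = 9, u(1) = 18, u(2) = 27, u(3) = 36, u(4) = 45, u(5) = 54
  so the recurrence gives u(5) = 54.
From the proposed closed form u(n) = 9n + 9 + 1:
  u(5) = 55.
The recurrence gives 54 but the closed form gives 55, so the closed form does not satisfy the recurrence.

No, the closed form is incorrect.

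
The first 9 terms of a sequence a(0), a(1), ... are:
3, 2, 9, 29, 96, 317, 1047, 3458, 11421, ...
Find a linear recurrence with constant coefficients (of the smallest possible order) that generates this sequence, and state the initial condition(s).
Look for the lowest-order linear relation among consecutive terms.
Observation: a(n) - 3·a(n-1) - (1)·a(n-2) = 0 holds for the shown terms, and no order-1 relation a(n) = α·a(n-1) + β fits.
Check at n=3: 3·9 + (1)·2 = 29. ✓

a(n) = 3a(n-1) + a(n-2), a(0) = 3, a(1) = 2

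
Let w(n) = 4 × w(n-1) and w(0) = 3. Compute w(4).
Computing step by step:
w(0) = 3
w(1) = 4 × 3 = 12
w(2) = 4 × 12 = 48
w(3) = 4 × 48 = 192
w(4) = 4 × 192 = 768

768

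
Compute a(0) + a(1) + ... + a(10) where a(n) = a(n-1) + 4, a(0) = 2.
Computing the sequence terms: 2, 6, 10, 14, 18, 22, 26, 30, 34, 38, 42
Adding these values together:

242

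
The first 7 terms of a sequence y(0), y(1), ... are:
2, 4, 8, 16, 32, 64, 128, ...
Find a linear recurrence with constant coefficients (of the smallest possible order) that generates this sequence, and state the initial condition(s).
Look for the lowest-order linear relation among consecutive terms.
Observation: each term is 2× the previous.
Check at n=2: 2·4 = 8. ✓

y(n) = 2 × y(n-1), y(0) = 2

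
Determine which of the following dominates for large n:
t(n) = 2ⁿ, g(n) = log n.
Comparing growth rates:
Growth-rate hierarchy: log n ≺ any polynomial ≺ any exponential cⁿ (c>1) ≺ n! ≺ nⁿ.
exponential base 2 dominates logarithmic asymptotically.

t(n) grows faster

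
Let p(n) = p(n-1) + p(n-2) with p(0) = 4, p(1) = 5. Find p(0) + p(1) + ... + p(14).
Computing the sequence terms: 4, 5, 9, 14, 23, 37, 60, 97, 157, 254, 411, 665, 1076, 1741, 2817
Adding these values together:

7370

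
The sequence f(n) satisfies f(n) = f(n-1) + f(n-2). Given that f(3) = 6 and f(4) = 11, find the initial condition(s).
Work backwards using f(k) = f(k+2) - f(k+1):
f(2) = f(4) - f(3) = 11 - 6 = 5
f(1) = f(3) - f(2) = 6 - 5 = 1
f(0) = f(2) - f(1) = 5 - 1 = 4

f(0) = 4, f(1) = 1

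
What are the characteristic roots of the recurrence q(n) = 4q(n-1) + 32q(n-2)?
Substitute q(n) = rⁿ and divide through by rⁿ⁻²: r² - 4r - 32 = 0
Factor: (r + 4)(r - 8) = 0, so r = -4, 8.
General solution: q(n) = A·(-4)ⁿ + B·8ⁿ

Characteristic: r² - 4r - 32 = 0, Roots: r = -4, 8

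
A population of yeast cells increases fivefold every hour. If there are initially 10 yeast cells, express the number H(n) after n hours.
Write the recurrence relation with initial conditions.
Each hour multiplies the count by 5, so the count after n hours depends only on the count after n-1 hours: H(n) = 5 × H(n-1). The starting count gives H(0) = 10.
Unrolling n times gives the closed form H(n) = 10 × 5ⁿ.

H(n) = 5 × H(n-1), H(0) = 10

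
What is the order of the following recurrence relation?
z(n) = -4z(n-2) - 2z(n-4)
The order is the largest lag k for which z(n-k) appears. Here the deepest term is z(n-4), so the order is 4.

Order 4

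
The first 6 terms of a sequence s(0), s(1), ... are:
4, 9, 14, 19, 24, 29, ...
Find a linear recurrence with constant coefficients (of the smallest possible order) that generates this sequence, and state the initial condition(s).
Look for the lowest-order linear relation among consecutive terms.
Observation: consecutive differences are constant (= 5).
Check at n=2: 1·9 + 5 = 14. ✓

s(n) = s(n-1) + 5, s(0) = 4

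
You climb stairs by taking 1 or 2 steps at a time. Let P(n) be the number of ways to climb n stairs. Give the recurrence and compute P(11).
Condition on the size of the last step (1 to 2): before it there were n-1, …, n-2 stairs climbed, and these cases are disjoint, so P(n) = P(n-1) + P(n-2) (Fibonacci-type sequence).
Initial conditions by direct count (compositions of i into parts ≤ 2): P(1) = 1; P(2) = 2.
Iterating the recurrence: P(3) = 3, P(4) = 5, P(5) = 8, P(6) = 13, P(7) = 21, P(8) = 34, P(9) = 55, P(10) = 89, P(11) = 144.

P(n) = P(n-1) + P(n-2), P(1) = 1, P(2) = 2; P(11) = 144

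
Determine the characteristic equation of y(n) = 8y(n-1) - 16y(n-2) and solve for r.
Substitute y(n) = rⁿ and divide through by rⁿ⁻²: r² - 8r + 16 = 0
Factor: (r - 4)² = 0, so r = 4 (double root).
General solution: y(n) = (A + Bn)·4ⁿ

Characteristic: r² - 8r + 16 = 0, Roots: r = 4 (double root)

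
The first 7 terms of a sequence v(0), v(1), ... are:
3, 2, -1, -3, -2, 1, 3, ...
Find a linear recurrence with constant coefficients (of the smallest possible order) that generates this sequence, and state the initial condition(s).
Look for the lowest-order linear relation among consecutive terms.
Observation: v(n) - 1·v(n-1) - (-1)·v(n-2) = 0 holds for the shown terms, and no order-1 relation v(n) = α·v(n-1) + β fits.
Check at n=3: 1·-1 + (-1)·2 = -3. ✓

v(n) = v(n-1) - v(n-2), v(0) = 3, v(1) = 2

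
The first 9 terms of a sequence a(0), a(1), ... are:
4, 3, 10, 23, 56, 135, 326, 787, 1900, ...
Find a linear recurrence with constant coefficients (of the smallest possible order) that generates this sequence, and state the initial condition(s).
Look for the lowest-order linear relation among consecutive terms.
Observation: a(n) - 2·a(n-1) - (1)·a(n-2) = 0 holds for the shown terms, and no order-1 relation a(n) = α·a(n-1) + β fits.
Check at n=3: 2·10 + (1)·3 = 23. ✓

a(n) = 2a(n-1) + a(n-2), a(0) = 4, a(1) = 3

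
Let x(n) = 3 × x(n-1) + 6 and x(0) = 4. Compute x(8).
Computing step by step:
x(0) = 4
x(1) = 3 × 4 + 6 = 18
x(2) = 3 × 18 + 6 = 60
x(3) = 3 × 60 + 6 = 186
x(4) = 3 × 186 + 6 = 564
x(5) = 3 × 564 + 6 = 1698
x(6) = 3 × 1698 + 6 = 5100
x(7) = 3 × 5100 + 6 = 15306
x(8) = 3 × 15306 + 6 = 45924

45924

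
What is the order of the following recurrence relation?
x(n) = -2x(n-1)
The order is the largest lag k for which x(n-k) appears. Here the deepest term is x(n-1), so the order is 1.

Order 1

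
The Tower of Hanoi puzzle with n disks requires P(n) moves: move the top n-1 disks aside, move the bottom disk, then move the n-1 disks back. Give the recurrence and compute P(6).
Moving n disks = move the top n-1 disks aside (P(n-1) moves) + move the largest disk (1 move) + move the n-1 disks back on top (P(n-1) moves), so P(n) = 2P(n-1) + 1, with P(1) = 1 (a single disk takes one move).
First terms: 1, 3, 7, 15, 31, 63, … — each is one less than a power of 2. Indeed P(n) + 1 = 2(P(n-1) + 1) with P(1) + 1 = 2, so P(n) + 1 = 2ⁿ and P(n) = 2ⁿ - 1.
Hence P(6) = 2^6 - 1 = 64 - 1 = 63.

P(n) = 2P(n-1) + 1, P(1) = 1; P(6) = 63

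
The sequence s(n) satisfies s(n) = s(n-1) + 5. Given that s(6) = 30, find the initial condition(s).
s(6) = s(0) + 6·5, so s(0) = 30 - 30 = 0.

s(0) = 0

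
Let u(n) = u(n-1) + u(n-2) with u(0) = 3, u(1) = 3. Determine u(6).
Computing the sequence terms:
3, 3, 6, 9, 15, 24, 39

39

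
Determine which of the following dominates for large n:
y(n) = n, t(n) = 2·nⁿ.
Comparing growth rates:
Growth-rate hierarchy: log n ≺ any polynomial ≺ any exponential cⁿ (c>1) ≺ n! ≺ nⁿ.
super-exponential nⁿ dominates polynomial degree 1 asymptotically.

t(n) grows faster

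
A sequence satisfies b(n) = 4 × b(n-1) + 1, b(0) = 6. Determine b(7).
Computing step by step:
b(0) = 6
b(1) = 4 × 6 + 1 = 25
b(2) = 4 × 25 + 1 = 101
b(3) = 4 × 101 + 1 = 405
b(4) = 4 × 405 + 1 = 1621
b(5) = 4 × 1621 + 1 = 6485
b(6) = 4 × 6485 + 1 = 25941
b(7) = 4 × 25941 + 1 = 103765

103765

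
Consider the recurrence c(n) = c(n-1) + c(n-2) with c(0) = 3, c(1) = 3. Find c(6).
Computing the sequence terms:
3, 3, 6, 9, 15, 24, 39

39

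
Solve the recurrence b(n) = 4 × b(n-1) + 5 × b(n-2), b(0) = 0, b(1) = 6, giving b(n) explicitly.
Recurrence: b(n) = 4 × b(n-1) + 5 × b(n-2), initial: b(0) = 0, b(1) = 6.
Characteristic equation: r² - 4r - 5 = 0, which factors as (r - 5)(r + 1) = 0, so r = 5, -1. General solution b(n) = A·5ⁿ + B·(-1)ⁿ. From b(0) = 0: A + B = 0. From b(1) = 6: 5A - 1B = 6. Solving gives A = 1, B = -1.

b(n) = 5ⁿ - (-1)ⁿ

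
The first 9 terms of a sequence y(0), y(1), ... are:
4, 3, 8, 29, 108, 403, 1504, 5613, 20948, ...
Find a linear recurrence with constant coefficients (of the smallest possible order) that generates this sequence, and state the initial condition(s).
Look for the lowest-order linear relation among consecutive terms.
Observation: y(n) - 4·y(n-1) - (-1)·y(n-2) = 0 holds for the shown terms, and no order-1 relation y(n) = α·y(n-1) + β fits.
Check at n=3: 4·8 + (-1)·3 = 29. ✓

y(n) = 4y(n-1) - y(n-2), y(0) = 4, y(1) = 3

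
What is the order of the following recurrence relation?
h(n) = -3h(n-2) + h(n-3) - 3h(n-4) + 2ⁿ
The order is the largest lag k for which h(n-k) appears. Here the deepest term is h(n-4) (the 2ⁿ term is non-homogeneous and does not affect the order), so the order is 4.

Order 4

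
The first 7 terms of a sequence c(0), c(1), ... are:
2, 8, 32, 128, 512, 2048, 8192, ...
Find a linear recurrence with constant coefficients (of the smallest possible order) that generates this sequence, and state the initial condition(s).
Look for the lowest-order linear relation among consecutive terms.
Observation: each term is 4× the previous.
Check at n=2: 4·8 = 32. ✓

c(n) = 4 × c(n-1), c(0) = 2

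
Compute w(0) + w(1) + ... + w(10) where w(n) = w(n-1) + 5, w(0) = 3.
Computing the sequence terms: 3, 8, 13, 18, 23, 28, 33, 38, 43, 48, 53
Adding these values together:

308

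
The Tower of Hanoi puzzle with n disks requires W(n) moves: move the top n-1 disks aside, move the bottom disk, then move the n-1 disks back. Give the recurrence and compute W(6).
Moving n disks = move the top n-1 disks aside (W(n-1) moves) + move the largest disk (1 move) + move the n-1 disks back on top (W(n-1) moves), so W(n) = 2W(n-1) + 1, with W(1) = 1 (a single disk takes one move).
First terms: 1, 3, 7, 15, 31, 63, … — each is one less than a power of 2. Indeed W(n) + 1 = 2(W(n-1) + 1) with W(1) + 1 = 2, so W(n) + 1 = 2ⁿ and W(n) = 2ⁿ - 1.
Hence W(6) = 2^6 - 1 = 64 - 1 = 63.

W(n) = 2W(n-1) + 1, W(1) = 1; W(6) = 63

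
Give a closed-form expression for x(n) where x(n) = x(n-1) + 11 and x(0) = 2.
Recurrence: x(n) = x(n-1) + 11, initial: x(0) = 2.
Each step adds 11, so x(n) = x(0) + 11n = 11n + 2.

x(n) = 11n + 2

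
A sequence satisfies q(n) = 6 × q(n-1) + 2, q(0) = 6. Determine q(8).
Computing step by step:
q(0) = 6
q(1) = 6 × 6 + 2 = 38
q(2) = 6 × 38 + 2 = 230
q(3) = 6 × 230 + 2 = 1382
q(4) = 6 × 1382 + 2 = 8294
q(5) = 6 × 8294 + 2 = 49766
q(6) = 6 × 49766 + 2 = 298598
q(7) = 6 × 298598 + 2 = 1791590
q(8) = 6 × 1791590 + 2 = 10749542

10749542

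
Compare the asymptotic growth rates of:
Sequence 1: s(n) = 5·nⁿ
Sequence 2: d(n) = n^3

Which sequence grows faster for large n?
Comparing growth rates:
Growth-rate hierarchy: log n ≺ any polynomial ≺ any exponential cⁿ (c>1) ≺ n! ≺ nⁿ.
super-exponential nⁿ dominates polynomial degree 3 asymptotically.

s(n) grows faster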